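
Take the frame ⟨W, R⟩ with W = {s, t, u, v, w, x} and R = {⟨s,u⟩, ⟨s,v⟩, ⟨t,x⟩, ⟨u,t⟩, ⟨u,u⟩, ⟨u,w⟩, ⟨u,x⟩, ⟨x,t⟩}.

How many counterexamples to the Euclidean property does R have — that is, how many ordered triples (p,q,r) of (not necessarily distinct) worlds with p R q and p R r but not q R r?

15

Enumerating: (s,u,v), (s,v,u), (s,v,v), (t,x,x), (u,t,t), (u,t,u), (u,t,w), (u,w,t), (u,w,u), (u,w,w), (u,w,x), (u,x,u), (u,x,w), (u,x,x), (x,t,t).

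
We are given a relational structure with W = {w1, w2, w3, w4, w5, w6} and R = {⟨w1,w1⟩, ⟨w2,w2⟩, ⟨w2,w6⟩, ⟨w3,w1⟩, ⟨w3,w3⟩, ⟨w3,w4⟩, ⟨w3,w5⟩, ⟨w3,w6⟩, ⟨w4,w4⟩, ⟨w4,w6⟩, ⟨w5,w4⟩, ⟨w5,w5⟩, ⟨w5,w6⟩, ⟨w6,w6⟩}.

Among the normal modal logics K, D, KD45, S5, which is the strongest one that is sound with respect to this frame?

D

Serial (axiom D): yes — every world has a successor (e.g. w1 R w1).
Euclidean (axiom 5): no — w3 R w1 and w3 R w4, but not w1 R w4.
Transitive (axiom 4): yes — every two-step R-path is closed by a direct edge.
Reflexive (axiom T): yes — every world is R-related to itself.
So F validates K, D; KD45 would additionally require R to be Euclidean. The strongest is D.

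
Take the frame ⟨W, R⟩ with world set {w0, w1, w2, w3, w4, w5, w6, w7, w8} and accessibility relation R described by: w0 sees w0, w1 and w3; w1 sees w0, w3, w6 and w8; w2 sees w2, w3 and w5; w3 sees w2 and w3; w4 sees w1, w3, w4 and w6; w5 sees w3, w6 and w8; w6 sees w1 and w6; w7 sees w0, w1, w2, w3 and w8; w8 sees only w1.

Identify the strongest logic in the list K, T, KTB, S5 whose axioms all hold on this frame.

K

Reflexive (axiom T): no — w1 is not related to itself.
Symmetric (axiom B): no — w0 R w3 but not w3 R w0.
Euclidean (axiom 5): no — w0 R w3 and w0 R w1, but not w3 R w1.
So F validates K; T would additionally require R to be reflexive. The strongest is K.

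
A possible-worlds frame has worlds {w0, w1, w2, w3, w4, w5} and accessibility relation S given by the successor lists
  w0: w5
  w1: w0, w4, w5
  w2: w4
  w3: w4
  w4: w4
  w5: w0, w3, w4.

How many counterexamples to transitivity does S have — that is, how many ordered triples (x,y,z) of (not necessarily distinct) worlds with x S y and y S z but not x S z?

Enumerating: (w0,w5,w0), (w0,w5,w3), (w0,w5,w4), (w1,w5,w3), (w5,w0,w5).

5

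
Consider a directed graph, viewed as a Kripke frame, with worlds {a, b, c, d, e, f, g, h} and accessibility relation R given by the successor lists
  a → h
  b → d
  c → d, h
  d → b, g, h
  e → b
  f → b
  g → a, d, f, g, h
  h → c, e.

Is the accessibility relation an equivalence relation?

Reflexive: no — a is not related to itself.
Symmetric: no — a R h but not h R a.
Transitive: no — a R h and h R c, but not a R c.
So R is not an equivalence relation.

No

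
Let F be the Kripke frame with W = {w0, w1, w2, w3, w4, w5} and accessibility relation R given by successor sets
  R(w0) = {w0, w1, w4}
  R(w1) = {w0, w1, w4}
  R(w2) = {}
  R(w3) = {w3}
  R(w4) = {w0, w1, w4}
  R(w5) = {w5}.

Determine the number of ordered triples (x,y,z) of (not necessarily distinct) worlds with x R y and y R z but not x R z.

R is transitive; there are no such tuples.

0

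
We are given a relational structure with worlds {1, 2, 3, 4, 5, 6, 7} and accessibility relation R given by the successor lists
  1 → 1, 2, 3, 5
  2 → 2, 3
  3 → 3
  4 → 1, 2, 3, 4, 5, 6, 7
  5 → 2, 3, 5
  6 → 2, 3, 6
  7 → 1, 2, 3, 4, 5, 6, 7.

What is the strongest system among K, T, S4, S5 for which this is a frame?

S4

Reflexive (axiom T): yes — every world is R-related to itself.
Transitive (axiom 4): yes — every two-step R-path is closed by a direct edge.
Euclidean (axiom 5): no — 1 R 2 and 1 R 5, but not 2 R 5.
So F validates K, T, S4; S5 would additionally require R to be Euclidean. The strongest is S4.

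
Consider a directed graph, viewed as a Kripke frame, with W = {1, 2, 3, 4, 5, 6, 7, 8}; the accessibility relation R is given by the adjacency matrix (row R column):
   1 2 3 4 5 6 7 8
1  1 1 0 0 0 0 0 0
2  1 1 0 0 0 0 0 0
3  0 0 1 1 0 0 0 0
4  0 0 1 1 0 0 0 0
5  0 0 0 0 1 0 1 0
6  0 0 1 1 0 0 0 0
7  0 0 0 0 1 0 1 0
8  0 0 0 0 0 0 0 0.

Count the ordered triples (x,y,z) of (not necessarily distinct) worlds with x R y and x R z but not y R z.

0

R is Euclidean; there are no such tuples.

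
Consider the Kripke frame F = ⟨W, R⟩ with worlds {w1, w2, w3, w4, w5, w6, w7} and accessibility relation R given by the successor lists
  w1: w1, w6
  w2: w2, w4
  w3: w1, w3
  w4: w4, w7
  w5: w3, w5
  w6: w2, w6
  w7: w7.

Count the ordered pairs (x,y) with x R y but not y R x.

Enumerating: (w1,w6), (w2,w4), (w3,w1), (w4,w7), (w5,w3), (w6,w2).

6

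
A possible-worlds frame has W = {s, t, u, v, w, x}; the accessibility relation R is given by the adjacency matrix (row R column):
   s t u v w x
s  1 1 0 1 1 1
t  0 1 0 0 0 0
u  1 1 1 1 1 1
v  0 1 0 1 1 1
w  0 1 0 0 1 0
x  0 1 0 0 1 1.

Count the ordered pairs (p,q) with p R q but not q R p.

Enumerating: (s,t), (s,v), (s,w), (s,x), (u,s), (u,t), (u,v), (u,w), (u,x), (v,t), (v,w), (v,x), (w,t), (x,t), (x,w).

15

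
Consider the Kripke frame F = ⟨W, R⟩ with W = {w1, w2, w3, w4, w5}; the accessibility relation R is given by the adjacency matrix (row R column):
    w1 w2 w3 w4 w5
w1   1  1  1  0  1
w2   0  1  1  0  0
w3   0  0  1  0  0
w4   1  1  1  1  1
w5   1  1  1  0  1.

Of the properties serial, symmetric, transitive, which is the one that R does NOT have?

Serial: yes — every world has a successor (e.g. w1 R w1).
Symmetric: no — w1 R w2 but not w2 R w1.
Transitive: yes — every two-step R-path is closed by a direct edge.
Only symmetric fails.

symmetric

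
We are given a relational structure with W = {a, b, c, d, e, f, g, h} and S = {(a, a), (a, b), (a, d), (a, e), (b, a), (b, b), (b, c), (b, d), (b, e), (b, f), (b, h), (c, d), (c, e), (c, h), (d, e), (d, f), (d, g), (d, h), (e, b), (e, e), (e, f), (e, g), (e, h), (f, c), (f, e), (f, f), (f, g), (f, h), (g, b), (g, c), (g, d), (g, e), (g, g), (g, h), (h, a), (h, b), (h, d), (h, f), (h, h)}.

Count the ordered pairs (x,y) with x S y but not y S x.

Enumerating: (a,d), (a,e), (b,c), (b,d), (b,f), (c,d), (c,e), (c,h), (d,e), (d,f), (e,h), (f,c), (f,g), (g,b), (g,c), (g,h), (h,a).

17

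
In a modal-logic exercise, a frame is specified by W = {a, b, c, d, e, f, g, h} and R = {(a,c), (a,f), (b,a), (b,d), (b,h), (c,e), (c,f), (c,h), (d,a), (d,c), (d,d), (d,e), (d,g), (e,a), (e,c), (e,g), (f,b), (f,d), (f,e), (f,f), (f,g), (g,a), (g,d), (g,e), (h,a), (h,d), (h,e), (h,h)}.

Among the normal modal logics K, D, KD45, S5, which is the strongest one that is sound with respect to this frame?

D

Serial (axiom D): yes — every world has a successor (e.g. a R c).
Euclidean (axiom 5): no — a R f and a R c, but not f R c.
Transitive (axiom 4): no — a R c and c R e, but not a R e.
Reflexive (axiom T): no — a is not related to itself.
So F validates K, D; KD45 would additionally require R to be Euclidean and transitive. The strongest is D.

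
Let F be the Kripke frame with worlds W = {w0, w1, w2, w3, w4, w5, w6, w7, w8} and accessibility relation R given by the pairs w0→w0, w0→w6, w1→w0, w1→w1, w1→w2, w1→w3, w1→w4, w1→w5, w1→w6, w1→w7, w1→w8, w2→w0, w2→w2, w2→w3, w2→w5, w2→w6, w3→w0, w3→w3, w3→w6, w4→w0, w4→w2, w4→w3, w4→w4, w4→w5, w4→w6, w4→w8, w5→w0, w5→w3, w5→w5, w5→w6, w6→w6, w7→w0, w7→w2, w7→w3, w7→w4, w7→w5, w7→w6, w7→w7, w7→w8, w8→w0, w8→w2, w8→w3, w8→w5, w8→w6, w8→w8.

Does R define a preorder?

Yes

Reflexive: yes — every world is R-related to itself.
Transitive: yes — every two-step R-path is closed by a direct edge.
So R is a preorder.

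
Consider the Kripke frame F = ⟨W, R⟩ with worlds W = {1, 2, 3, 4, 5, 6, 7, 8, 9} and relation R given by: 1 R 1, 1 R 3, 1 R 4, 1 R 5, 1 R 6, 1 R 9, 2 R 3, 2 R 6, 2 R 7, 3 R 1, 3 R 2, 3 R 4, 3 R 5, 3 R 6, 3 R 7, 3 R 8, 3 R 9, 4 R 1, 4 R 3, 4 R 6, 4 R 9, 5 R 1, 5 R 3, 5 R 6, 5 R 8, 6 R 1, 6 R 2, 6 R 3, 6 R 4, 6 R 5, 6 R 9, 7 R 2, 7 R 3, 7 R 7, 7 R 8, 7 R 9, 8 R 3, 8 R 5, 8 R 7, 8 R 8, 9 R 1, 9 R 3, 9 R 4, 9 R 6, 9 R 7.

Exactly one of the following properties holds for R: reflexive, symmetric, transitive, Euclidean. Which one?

Reflexive: no — 2 is not related to itself.
Symmetric: yes — every pair in R has its reverse in R.
Transitive: no — 1 R 3 and 3 R 2, but not 1 R 2.
Euclidean: no — 1 R 4 and 1 R 5, but not 4 R 5.
Only symmetric holds.

symmetric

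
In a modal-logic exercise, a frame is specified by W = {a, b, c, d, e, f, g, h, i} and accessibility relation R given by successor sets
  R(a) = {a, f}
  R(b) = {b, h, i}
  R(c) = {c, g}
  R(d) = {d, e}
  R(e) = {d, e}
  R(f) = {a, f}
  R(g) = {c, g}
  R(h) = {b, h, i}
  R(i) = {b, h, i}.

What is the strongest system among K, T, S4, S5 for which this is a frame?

Reflexive (axiom T): yes — every world is R-related to itself.
Transitive (axiom 4): yes — every two-step R-path is closed by a direct edge.
Euclidean (axiom 5): yes — any two successors of a common world are R-related.
So F validates K, T, S4, S5. The strongest is S5.

S5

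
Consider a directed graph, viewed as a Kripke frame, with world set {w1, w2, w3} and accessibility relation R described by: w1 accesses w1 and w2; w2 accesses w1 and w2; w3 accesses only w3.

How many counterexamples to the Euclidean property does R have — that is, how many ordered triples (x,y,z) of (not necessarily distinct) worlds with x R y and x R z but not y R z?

R is Euclidean; there are no such tuples.

0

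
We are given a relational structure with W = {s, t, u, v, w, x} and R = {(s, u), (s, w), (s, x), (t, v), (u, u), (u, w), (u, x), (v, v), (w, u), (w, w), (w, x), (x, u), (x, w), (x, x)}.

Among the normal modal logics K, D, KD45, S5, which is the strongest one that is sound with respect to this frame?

KD45

Serial (axiom D): yes — every world has a successor (e.g. s R u).
Euclidean (axiom 5): yes — any two successors of a common world are R-related.
Transitive (axiom 4): yes — every two-step R-path is closed by a direct edge.
Reflexive (axiom T): no — s is not related to itself.
So F validates K, D, KD45; S5 would additionally require R to be reflexive. The strongest is KD45.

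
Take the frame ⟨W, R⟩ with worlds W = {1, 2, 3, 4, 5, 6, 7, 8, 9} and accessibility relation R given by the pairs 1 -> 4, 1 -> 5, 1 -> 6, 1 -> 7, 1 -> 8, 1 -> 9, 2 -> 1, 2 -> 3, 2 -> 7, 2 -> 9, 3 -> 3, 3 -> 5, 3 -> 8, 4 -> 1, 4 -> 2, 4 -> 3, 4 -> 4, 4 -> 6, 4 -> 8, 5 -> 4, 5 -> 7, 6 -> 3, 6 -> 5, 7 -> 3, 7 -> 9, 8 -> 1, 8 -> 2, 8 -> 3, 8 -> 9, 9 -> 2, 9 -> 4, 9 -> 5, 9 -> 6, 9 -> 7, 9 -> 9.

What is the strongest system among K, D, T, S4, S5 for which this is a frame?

Serial (axiom D): yes — every world has a successor (e.g. 1 R 4).
Reflexive (axiom T): no — 1 is not related to itself.
Transitive (axiom 4): no — 1 R 4 and 4 R 2, but not 1 R 2.
Euclidean (axiom 5): no — 1 R 4 and 1 R 5, but not 4 R 5.
So F validates K, D; T would additionally require R to be reflexive. The strongest is D.

D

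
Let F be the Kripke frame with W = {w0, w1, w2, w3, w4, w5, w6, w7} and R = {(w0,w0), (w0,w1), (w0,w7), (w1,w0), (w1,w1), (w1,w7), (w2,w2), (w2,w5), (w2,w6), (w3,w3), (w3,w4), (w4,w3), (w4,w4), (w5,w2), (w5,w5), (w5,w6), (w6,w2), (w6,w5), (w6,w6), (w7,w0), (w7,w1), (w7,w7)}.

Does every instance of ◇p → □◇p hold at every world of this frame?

Axiom 5 corresponds to the accessibility relation being Euclidean.
Euclidean: yes — any two successors of a common world are R-related.

Yes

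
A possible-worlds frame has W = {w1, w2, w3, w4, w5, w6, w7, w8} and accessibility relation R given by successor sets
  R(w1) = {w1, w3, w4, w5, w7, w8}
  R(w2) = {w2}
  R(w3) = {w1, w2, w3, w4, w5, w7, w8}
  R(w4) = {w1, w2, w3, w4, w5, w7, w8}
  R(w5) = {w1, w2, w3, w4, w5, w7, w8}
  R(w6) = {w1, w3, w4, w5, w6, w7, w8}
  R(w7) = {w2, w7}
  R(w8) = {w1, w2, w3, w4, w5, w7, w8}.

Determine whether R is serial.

Yes

Serial: yes — every world has a successor (e.g. w1 R w1).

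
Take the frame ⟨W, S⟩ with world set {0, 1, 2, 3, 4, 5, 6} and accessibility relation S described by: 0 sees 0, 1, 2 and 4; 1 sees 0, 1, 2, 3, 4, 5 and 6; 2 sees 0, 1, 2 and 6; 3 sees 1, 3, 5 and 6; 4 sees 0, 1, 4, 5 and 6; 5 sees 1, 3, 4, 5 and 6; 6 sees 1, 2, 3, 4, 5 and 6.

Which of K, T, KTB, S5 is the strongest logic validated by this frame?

KTB

Reflexive (axiom T): yes — every world is S-related to itself.
Symmetric (axiom B): yes — every pair in S has its reverse in S.
Euclidean (axiom 5): no — 0 S 2 and 0 S 4, but not 2 S 4.
So F validates K, T, KTB; S5 would additionally require S to be Euclidean. The strongest is KTB.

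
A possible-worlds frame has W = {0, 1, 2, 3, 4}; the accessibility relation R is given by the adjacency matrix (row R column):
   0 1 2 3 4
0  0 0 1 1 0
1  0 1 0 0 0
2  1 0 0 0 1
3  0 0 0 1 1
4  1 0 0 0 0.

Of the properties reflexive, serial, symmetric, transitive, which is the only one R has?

Reflexive: no — 0 is not related to itself.
Serial: yes — every world has a successor (e.g. 0 R 2).
Symmetric: no — 0 R 3 but not 3 R 0.
Transitive: no — 0 R 2 and 2 R 4, but not 0 R 4.
Only serial holds.

serial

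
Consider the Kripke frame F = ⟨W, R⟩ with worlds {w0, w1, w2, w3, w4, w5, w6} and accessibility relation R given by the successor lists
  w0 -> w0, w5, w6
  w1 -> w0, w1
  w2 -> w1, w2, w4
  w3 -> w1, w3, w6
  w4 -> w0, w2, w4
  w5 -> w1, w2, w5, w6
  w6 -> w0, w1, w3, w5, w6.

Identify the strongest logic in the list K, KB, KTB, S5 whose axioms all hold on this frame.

K

Symmetric (axiom B): no — w0 R w5 but not w5 R w0.
Reflexive (axiom T): yes — every world is R-related to itself.
Euclidean (axiom 5): no — w2 R w1 and w2 R w4, but not w1 R w4.
So F validates K; KB would additionally require R to be symmetric. The strongest is K.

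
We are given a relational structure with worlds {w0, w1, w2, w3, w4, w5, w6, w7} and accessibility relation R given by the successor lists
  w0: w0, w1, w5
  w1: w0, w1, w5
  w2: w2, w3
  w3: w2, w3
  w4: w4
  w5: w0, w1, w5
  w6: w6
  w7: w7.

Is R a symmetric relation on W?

Symmetric: yes — every pair in R has its reverse in R.

Yes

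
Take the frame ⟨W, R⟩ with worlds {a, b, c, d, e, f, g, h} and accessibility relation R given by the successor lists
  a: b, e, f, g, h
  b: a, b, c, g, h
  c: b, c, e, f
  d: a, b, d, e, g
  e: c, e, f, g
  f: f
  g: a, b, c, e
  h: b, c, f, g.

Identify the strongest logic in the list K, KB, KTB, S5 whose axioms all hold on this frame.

Symmetric (axiom B): no — a R e but not e R a.
Reflexive (axiom T): no — a is not related to itself.
Euclidean (axiom 5): no — a R b and a R e, but not b R e.
So F validates K; KB would additionally require R to be symmetric. The strongest is K.

K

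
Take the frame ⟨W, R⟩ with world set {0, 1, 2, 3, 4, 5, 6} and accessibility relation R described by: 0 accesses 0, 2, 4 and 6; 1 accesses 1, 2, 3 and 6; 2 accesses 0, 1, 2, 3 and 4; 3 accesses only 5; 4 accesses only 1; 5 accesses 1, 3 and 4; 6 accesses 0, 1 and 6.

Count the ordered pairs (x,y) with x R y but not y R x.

Enumerating: (0,4), (1,3), (2,3), (2,4), (4,1), (5,1), (5,4).

7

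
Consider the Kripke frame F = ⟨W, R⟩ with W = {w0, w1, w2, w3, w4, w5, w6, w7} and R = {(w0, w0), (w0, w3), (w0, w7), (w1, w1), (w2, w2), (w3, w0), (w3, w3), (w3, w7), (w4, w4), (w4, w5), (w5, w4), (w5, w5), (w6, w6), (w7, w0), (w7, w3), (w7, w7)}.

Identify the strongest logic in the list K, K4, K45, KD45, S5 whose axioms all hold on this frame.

Transitive (axiom 4): yes — every two-step R-path is closed by a direct edge.
Euclidean (axiom 5): yes — any two successors of a common world are R-related.
Serial (axiom D): yes — every world has a successor (e.g. w0 R w0).
Reflexive (axiom T): yes — every world is R-related to itself.
So F validates K, K4, K45, KD45, S5. The strongest is S5.

S5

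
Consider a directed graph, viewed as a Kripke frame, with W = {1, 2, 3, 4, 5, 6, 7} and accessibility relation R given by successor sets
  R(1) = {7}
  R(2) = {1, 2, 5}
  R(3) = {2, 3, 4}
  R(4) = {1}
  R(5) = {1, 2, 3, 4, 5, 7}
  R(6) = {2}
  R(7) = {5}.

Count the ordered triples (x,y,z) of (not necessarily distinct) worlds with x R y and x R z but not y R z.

31

Enumerating: (1,7,7), (2,1,1), (2,1,2), (2,1,5), (3,2,3), (3,2,4), (3,4,2), (3,4,3), (3,4,4), (4,1,1), (5,1,1), (5,1,2), … and 19 more.
Total: 31.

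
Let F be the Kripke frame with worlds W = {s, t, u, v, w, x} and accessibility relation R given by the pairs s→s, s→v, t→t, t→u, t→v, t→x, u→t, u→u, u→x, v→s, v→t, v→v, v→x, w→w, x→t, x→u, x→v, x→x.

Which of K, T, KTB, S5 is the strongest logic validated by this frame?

KTB

Reflexive (axiom T): yes — every world is R-related to itself.
Symmetric (axiom B): yes — every pair in R has its reverse in R.
Euclidean (axiom 5): no — t R u and t R v, but not u R v.
So F validates K, T, KTB; S5 would additionally require R to be Euclidean. The strongest is KTB.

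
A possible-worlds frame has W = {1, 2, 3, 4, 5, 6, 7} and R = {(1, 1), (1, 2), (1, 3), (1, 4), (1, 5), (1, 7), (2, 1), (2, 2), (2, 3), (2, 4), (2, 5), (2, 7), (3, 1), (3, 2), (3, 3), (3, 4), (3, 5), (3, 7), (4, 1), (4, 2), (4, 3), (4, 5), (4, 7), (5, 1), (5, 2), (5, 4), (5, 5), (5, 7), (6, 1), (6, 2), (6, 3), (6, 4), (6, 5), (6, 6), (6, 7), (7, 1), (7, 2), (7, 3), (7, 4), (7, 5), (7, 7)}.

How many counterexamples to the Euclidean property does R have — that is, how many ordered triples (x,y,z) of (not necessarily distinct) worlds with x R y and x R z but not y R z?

18

Enumerating: (1,4,4), (1,5,3), (2,4,4), (2,5,3), (3,4,4), (3,5,3), (4,5,3), (5,4,4), (6,1,6), (6,2,6), (6,3,6), (6,4,4), (6,4,6), (6,5,3), (6,5,6), (6,7,6), (7,4,4), (7,5,3).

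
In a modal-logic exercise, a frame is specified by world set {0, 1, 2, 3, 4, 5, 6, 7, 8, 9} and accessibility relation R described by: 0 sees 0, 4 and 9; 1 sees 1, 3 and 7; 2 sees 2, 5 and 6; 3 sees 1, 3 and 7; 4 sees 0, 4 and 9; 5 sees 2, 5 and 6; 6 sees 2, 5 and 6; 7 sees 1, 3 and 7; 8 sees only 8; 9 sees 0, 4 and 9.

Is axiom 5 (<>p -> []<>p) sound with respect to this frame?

By correspondence theory, 5 is valid on a frame iff R is Euclidean.
Euclidean: yes — any two successors of a common world are R-related.

Yes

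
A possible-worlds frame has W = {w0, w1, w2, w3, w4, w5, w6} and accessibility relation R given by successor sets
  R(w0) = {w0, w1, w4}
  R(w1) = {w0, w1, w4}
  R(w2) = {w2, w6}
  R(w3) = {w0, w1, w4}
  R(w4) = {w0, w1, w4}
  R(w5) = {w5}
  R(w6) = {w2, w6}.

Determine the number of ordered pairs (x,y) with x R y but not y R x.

Enumerating: (w3,w0), (w3,w1), (w3,w4).

3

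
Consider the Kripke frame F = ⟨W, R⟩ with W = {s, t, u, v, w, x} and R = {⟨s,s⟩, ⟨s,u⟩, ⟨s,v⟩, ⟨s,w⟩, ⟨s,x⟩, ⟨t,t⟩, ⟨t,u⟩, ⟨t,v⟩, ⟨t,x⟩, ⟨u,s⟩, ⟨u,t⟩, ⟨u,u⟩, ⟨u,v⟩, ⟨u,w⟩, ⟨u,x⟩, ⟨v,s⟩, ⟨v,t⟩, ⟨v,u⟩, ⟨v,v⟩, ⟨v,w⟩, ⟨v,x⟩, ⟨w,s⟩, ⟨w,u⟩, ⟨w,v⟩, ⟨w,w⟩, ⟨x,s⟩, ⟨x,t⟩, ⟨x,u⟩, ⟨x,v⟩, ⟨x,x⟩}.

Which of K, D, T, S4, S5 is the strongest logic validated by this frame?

T

Serial (axiom D): yes — every world has a successor (e.g. s R s).
Reflexive (axiom T): yes — every world is R-related to itself.
Transitive (axiom 4): no — s R u and u R t, but not s R t.
Euclidean (axiom 5): no — s R w and s R x, but not w R x.
So F validates K, D, T; S4 would additionally require R to be transitive. The strongest is T.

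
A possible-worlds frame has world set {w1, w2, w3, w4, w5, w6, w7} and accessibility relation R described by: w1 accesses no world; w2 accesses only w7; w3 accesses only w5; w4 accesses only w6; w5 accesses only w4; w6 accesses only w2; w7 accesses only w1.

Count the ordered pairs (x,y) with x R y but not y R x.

Enumerating: (w2,w7), (w3,w5), (w4,w6), (w5,w4), (w6,w2), (w7,w1).

6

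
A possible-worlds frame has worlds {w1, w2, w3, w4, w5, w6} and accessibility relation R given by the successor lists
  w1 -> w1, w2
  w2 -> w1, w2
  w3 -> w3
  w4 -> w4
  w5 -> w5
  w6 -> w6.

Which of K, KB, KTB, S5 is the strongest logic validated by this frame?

Symmetric (axiom B): yes — every pair in R has its reverse in R.
Reflexive (axiom T): yes — every world is R-related to itself.
Euclidean (axiom 5): yes — any two successors of a common world are R-related.
So F validates K, KB, KTB, S5. The strongest is S5.

S5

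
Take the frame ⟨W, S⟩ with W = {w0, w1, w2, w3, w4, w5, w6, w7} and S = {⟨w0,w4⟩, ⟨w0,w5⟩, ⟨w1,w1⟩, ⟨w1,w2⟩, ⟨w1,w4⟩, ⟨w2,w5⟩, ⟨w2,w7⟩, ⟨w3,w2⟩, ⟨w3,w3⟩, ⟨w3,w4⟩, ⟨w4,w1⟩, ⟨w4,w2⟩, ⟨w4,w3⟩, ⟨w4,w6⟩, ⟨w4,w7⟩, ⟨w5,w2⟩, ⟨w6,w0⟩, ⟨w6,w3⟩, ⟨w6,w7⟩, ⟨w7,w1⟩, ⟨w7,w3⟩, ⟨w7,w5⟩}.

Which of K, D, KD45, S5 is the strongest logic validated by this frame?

D

Serial (axiom D): yes — every world has a successor (e.g. w0 S w4).
Euclidean (axiom 5): no — w0 S w4 and w0 S w5, but not w4 S w5.
Transitive (axiom 4): no — w0 S w4 and w4 S w1, but not w0 S w1.
Reflexive (axiom T): no — w0 is not related to itself.
So F validates K, D; KD45 would additionally require S to be Euclidean and transitive. The strongest is D.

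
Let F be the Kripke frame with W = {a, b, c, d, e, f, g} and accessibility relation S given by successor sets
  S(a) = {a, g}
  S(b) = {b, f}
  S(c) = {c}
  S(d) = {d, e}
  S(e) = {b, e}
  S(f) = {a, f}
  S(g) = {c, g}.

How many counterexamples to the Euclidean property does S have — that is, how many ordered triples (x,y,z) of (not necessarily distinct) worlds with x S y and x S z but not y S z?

Enumerating: (a,g,a), (b,f,b), (d,e,d), (e,b,e), (f,a,f), (g,c,g).

6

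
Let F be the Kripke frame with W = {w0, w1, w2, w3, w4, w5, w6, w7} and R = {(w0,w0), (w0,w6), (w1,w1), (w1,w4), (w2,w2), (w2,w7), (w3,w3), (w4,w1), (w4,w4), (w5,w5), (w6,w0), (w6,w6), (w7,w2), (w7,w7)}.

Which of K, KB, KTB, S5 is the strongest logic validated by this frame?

Symmetric (axiom B): yes — every pair in R has its reverse in R.
Reflexive (axiom T): yes — every world is R-related to itself.
Euclidean (axiom 5): yes — any two successors of a common world are R-related.
So F validates K, KB, KTB, S5. The strongest is S5.

S5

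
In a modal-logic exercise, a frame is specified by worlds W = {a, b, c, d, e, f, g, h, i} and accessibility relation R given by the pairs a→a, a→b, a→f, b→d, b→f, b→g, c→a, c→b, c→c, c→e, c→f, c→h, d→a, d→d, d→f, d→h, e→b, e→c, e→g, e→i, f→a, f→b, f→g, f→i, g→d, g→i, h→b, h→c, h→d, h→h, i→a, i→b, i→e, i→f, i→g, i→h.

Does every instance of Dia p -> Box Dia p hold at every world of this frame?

The schema 5 characterises exactly the Euclidean frames.
Euclidean: no — b R d and b R g, but not d R g.

No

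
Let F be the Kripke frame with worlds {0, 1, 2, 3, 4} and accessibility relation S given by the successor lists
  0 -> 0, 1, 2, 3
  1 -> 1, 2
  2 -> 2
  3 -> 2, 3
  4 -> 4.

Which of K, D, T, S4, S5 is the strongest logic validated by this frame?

S4

Serial (axiom D): yes — every world has a successor (e.g. 0 S 0).
Reflexive (axiom T): yes — every world is S-related to itself.
Transitive (axiom 4): yes — every two-step S-path is closed by a direct edge.
Euclidean (axiom 5): no — 0 S 1 and 0 S 3, but not 1 S 3.
So F validates K, D, T, S4; S5 would additionally require S to be Euclidean. The strongest is S4.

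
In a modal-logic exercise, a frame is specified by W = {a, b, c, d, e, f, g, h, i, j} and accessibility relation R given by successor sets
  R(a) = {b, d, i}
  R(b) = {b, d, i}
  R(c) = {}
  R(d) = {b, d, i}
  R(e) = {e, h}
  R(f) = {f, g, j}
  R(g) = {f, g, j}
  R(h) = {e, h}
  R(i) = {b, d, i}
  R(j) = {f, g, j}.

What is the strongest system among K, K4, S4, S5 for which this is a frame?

Transitive (axiom 4): yes — every two-step R-path is closed by a direct edge.
Reflexive (axiom T): no — a is not related to itself.
Euclidean (axiom 5): yes — any two successors of a common world are R-related.
So F validates K, K4; S4 would additionally require R to be reflexive. The strongest is K4.

K4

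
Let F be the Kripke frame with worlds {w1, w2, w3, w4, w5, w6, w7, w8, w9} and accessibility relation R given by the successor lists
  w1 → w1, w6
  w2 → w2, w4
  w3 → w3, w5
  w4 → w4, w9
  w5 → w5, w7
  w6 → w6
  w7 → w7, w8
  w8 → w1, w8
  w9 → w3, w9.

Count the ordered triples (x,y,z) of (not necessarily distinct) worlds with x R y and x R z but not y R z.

8

Enumerating: (w1,w6,w1), (w2,w4,w2), (w3,w5,w3), (w4,w9,w4), (w5,w7,w5), (w7,w8,w7), (w8,w1,w8), (w9,w3,w9).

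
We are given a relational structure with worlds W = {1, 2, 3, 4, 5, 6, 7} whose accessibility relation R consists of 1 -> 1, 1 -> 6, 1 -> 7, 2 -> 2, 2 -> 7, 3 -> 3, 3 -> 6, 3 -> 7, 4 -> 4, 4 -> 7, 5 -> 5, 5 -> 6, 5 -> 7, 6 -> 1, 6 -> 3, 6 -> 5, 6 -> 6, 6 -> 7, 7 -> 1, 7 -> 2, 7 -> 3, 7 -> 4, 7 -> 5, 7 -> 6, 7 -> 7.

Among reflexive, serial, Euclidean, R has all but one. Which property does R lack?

Euclidean

Reflexive: yes — every world is R-related to itself.
Serial: yes — every world has a successor (e.g. 1 R 1).
Euclidean: no — 6 R 1 and 6 R 3, but not 1 R 3.
Only Euclidean fails.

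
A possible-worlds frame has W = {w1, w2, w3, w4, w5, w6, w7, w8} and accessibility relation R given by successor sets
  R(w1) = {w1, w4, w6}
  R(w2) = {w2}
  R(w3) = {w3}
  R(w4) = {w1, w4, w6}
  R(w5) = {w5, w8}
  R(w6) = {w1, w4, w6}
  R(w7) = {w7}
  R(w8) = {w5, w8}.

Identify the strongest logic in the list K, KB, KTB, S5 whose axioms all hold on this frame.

S5

Symmetric (axiom B): yes — every pair in R has its reverse in R.
Reflexive (axiom T): yes — every world is R-related to itself.
Euclidean (axiom 5): yes — any two successors of a common world are R-related.
So F validates K, KB, KTB, S5. The strongest is S5.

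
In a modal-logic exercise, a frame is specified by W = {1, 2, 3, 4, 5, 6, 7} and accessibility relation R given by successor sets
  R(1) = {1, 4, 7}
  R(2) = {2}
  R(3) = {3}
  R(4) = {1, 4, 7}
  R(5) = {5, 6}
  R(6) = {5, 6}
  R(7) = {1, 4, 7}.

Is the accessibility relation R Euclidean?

Yes

Euclidean: yes — any two successors of a common world are R-related.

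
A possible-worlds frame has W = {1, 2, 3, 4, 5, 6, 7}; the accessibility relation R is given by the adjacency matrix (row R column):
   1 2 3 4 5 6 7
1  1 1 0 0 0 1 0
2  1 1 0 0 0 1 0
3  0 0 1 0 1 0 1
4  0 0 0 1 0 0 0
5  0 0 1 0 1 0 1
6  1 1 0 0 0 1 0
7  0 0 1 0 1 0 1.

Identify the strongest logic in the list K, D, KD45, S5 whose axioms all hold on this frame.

S5

Serial (axiom D): yes — every world has a successor (e.g. 1 R 1).
Euclidean (axiom 5): yes — any two successors of a common world are R-related.
Transitive (axiom 4): yes — every two-step R-path is closed by a direct edge.
Reflexive (axiom T): yes — every world is R-related to itself.
So F validates K, D, KD45, S5. The strongest is S5.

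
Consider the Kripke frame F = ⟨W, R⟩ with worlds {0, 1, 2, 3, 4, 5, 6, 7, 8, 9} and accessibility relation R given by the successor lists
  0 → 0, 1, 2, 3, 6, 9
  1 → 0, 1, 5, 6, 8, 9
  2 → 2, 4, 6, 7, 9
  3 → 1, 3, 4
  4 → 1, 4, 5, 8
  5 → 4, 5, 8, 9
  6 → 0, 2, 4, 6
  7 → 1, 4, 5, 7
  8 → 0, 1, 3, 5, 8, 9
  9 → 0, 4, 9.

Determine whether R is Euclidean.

Euclidean: no — 0 R 1 and 0 R 2, but not 1 R 2.

No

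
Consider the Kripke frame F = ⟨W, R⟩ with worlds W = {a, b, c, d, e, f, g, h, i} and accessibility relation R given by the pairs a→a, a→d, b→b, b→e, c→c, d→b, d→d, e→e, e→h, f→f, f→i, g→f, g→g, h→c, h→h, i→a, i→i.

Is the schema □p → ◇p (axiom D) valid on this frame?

By correspondence theory, D is valid on a frame iff R is serial.
Serial: yes — every world has a successor (e.g. a R a).

Yes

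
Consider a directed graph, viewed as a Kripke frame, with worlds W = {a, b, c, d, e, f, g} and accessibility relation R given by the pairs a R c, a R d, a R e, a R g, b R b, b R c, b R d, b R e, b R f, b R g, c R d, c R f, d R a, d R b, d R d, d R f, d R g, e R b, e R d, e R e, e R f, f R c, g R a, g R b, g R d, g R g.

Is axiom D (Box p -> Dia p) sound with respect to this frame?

The schema D characterises exactly the serial frames.
Serial: yes — every world has a successor (e.g. a R c).

Yes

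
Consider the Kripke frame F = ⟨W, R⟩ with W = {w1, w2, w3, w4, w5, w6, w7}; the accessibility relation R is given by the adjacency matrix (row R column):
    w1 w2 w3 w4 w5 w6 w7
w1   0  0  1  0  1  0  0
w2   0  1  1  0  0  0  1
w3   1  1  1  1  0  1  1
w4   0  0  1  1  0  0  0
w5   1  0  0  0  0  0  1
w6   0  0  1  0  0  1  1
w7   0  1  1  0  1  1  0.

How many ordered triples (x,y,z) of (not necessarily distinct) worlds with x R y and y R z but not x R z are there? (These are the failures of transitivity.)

Enumerating: (w1,w3,w1), (w1,w3,w2), (w1,w3,w4), (w1,w3,w6), (w1,w3,w7), (w1,w5,w1), (w1,w5,w7), (w2,w3,w1), (w2,w3,w4), (w2,w3,w6), (w2,w7,w5), (w2,w7,w6), … and 24 more.
Total: 36.

36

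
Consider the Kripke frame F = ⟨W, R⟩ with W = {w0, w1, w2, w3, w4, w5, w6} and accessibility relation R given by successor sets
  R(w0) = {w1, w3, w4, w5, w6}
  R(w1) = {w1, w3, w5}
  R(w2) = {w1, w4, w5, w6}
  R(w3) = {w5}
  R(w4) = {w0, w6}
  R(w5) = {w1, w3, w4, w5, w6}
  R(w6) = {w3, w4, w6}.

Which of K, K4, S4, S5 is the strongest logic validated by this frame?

Transitive (axiom 4): no — w1 R w5 and w5 R w4, but not w1 R w4.
Reflexive (axiom T): no — w0 is not related to itself.
Euclidean (axiom 5): no — w0 R w1 and w0 R w4, but not w1 R w4.
So F validates K; K4 would additionally require R to be transitive. The strongest is K.

K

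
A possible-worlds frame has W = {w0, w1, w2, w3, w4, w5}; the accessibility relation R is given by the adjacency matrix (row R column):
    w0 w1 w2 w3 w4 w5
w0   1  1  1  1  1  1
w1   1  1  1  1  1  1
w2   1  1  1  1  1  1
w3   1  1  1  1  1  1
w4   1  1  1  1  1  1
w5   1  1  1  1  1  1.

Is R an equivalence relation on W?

Yes

Reflexive: yes — every world is R-related to itself.
Symmetric: yes — every pair in R has its reverse in R.
Transitive: yes — every two-step R-path is closed by a direct edge.
So R is an equivalence relation.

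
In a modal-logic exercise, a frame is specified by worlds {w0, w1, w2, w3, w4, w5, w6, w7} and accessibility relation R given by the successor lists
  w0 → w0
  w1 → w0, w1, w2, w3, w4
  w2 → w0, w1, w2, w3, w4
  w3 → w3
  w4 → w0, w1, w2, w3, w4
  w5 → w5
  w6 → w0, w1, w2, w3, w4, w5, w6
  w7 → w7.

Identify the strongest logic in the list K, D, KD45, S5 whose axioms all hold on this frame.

Serial (axiom D): yes — every world has a successor (e.g. w0 R w0).
Euclidean (axiom 5): no — w1 R w0 and w1 R w2, but not w0 R w2.
Transitive (axiom 4): yes — every two-step R-path is closed by a direct edge.
Reflexive (axiom T): yes — every world is R-related to itself.
So F validates K, D; KD45 would additionally require R to be Euclidean. The strongest is D.

D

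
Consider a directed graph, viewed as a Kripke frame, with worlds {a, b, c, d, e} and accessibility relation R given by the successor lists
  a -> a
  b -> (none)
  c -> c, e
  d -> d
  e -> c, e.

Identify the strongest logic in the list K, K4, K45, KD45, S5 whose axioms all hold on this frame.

Transitive (axiom 4): yes — every two-step R-path is closed by a direct edge.
Euclidean (axiom 5): yes — any two successors of a common world are R-related.
Serial (axiom D): no — b has no R-successor.
Reflexive (axiom T): no — b is not related to itself.
So F validates K, K4, K45; KD45 would additionally require R to be serial. The strongest is K45.

K45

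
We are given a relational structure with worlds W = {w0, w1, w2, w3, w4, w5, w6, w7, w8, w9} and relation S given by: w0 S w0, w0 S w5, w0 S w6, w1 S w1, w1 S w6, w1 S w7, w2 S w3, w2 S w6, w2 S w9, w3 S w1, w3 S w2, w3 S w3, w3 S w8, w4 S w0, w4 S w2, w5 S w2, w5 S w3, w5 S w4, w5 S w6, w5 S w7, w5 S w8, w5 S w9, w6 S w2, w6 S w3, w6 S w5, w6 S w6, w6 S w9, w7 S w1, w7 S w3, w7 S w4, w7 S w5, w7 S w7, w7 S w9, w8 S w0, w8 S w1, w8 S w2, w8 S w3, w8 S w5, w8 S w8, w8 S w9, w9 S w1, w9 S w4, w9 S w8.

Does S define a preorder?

No

Reflexive: no — w2 is not related to itself.
Transitive: no — w0 S w5 and w5 S w2, but not w0 S w2.
So S is not a preorder.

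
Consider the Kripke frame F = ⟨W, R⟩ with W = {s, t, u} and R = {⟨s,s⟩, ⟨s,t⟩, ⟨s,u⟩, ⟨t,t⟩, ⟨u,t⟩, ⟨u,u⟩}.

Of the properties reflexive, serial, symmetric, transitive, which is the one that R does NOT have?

Reflexive: yes — every world is R-related to itself.
Serial: yes — every world has a successor (e.g. s R s).
Symmetric: no — s R t but not t R s.
Transitive: yes — every two-step R-path is closed by a direct edge.
Only symmetric fails.

symmetric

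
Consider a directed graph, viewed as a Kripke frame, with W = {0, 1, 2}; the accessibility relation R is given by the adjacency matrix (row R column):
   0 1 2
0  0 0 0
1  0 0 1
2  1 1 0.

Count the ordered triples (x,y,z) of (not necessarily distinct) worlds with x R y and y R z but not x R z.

Enumerating: (1,2,0), (1,2,1), (2,1,2).

3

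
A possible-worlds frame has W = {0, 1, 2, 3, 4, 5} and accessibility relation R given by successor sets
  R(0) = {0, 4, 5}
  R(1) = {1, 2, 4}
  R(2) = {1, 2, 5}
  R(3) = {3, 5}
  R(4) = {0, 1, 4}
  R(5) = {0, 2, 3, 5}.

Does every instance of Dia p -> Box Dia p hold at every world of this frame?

Axiom 5 corresponds to the accessibility relation being Euclidean.
Euclidean: no — 0 R 4 and 0 R 5, but not 4 R 5.

No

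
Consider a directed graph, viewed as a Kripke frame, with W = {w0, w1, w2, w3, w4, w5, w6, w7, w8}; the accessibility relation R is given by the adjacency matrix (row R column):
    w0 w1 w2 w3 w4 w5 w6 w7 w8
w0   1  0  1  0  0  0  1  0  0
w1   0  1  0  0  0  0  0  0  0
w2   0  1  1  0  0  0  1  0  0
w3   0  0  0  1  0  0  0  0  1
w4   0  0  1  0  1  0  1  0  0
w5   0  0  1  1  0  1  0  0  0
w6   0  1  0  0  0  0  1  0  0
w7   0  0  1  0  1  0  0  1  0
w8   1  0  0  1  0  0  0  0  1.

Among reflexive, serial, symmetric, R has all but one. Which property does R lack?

symmetric

Reflexive: yes — every world is R-related to itself.
Serial: yes — every world has a successor (e.g. w0 R w0).
Symmetric: no — w0 R w2 but not w2 R w0.
Only symmetric fails.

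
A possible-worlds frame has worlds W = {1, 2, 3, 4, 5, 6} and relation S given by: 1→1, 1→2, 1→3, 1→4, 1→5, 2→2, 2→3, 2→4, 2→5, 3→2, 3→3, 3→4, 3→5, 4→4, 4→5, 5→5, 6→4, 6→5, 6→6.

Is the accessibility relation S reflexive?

Yes

Reflexive: yes — every world is S-related to itself.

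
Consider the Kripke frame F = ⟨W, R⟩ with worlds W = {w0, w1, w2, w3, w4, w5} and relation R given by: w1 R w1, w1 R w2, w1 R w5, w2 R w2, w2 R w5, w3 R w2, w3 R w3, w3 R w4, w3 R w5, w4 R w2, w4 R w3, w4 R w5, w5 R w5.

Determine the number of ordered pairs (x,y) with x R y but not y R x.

7

Enumerating: (w1,w2), (w1,w5), (w2,w5), (w3,w2), (w3,w5), (w4,w2), (w4,w5).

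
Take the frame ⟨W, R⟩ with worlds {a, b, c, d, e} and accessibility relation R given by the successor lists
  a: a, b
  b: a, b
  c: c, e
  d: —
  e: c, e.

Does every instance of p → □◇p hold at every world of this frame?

By correspondence theory, B is valid on a frame iff R is symmetric.
Symmetric: yes — every pair in R has its reverse in R.

Yes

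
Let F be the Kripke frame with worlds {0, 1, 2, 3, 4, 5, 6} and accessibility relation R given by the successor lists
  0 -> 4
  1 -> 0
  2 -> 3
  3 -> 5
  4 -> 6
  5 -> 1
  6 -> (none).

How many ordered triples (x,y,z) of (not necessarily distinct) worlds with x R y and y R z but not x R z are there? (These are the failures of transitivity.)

5

Enumerating: (0,4,6), (1,0,4), (2,3,5), (3,5,1), (5,1,0).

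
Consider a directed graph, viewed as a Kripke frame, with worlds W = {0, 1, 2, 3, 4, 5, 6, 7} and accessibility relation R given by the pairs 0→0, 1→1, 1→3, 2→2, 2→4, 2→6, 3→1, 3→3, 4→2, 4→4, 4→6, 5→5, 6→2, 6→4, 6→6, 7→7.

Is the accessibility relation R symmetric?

Symmetric: yes — every pair in R has its reverse in R.

Yes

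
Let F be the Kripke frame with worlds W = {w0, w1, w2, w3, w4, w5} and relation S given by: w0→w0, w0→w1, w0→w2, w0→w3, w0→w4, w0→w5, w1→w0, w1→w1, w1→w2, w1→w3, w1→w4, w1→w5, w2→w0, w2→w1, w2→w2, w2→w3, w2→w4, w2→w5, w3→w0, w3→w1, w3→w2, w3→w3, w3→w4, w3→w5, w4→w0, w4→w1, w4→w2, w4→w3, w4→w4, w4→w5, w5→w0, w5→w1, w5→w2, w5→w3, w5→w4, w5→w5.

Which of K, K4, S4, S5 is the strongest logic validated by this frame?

S5

Transitive (axiom 4): yes — every two-step S-path is closed by a direct edge.
Reflexive (axiom T): yes — every world is S-related to itself.
Euclidean (axiom 5): yes — any two successors of a common world are S-related.
So F validates K, K4, S4, S5. The strongest is S5.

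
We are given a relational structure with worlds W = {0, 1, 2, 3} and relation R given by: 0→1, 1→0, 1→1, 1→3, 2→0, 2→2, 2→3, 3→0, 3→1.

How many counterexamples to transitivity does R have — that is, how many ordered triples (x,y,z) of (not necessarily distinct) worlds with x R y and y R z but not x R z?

5

Enumerating: (0,1,0), (0,1,3), (2,0,1), (2,3,1), (3,1,3).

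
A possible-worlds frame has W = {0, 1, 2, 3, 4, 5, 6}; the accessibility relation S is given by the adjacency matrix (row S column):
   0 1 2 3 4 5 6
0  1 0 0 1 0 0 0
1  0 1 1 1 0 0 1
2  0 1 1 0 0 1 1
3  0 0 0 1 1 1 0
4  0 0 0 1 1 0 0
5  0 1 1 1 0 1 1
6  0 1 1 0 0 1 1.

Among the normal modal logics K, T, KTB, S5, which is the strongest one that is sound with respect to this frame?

T

Reflexive (axiom T): yes — every world is S-related to itself.
Symmetric (axiom B): no — 0 S 3 but not 3 S 0.
Euclidean (axiom 5): no — 1 S 2 and 1 S 3, but not 2 S 3.
So F validates K, T; KTB would additionally require S to be symmetric. The strongest is T.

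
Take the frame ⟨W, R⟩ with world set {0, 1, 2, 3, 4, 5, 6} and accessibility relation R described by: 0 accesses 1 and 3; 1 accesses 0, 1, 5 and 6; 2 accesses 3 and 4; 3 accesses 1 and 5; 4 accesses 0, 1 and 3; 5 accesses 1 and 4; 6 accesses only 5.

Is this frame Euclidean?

No

Euclidean: no — 0 R 1 and 0 R 3, but not 1 R 3.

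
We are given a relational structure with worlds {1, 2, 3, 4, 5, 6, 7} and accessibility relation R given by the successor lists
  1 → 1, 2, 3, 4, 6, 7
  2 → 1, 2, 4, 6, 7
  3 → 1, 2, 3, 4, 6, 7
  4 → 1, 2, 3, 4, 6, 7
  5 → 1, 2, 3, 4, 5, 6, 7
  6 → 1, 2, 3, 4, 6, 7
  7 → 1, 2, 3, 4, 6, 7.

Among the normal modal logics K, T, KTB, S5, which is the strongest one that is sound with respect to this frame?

Reflexive (axiom T): yes — every world is R-related to itself.
Symmetric (axiom B): no — 3 R 2 but not 2 R 3.
Euclidean (axiom 5): no — 1 R 2 and 1 R 3, but not 2 R 3.
So F validates K, T; KTB would additionally require R to be symmetric. The strongest is T.

T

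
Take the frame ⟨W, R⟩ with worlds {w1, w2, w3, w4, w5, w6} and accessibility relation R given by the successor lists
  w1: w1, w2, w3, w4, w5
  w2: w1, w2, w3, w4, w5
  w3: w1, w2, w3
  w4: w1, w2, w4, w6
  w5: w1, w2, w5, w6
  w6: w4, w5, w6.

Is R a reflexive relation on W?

Reflexive: yes — every world is R-related to itself.

Yes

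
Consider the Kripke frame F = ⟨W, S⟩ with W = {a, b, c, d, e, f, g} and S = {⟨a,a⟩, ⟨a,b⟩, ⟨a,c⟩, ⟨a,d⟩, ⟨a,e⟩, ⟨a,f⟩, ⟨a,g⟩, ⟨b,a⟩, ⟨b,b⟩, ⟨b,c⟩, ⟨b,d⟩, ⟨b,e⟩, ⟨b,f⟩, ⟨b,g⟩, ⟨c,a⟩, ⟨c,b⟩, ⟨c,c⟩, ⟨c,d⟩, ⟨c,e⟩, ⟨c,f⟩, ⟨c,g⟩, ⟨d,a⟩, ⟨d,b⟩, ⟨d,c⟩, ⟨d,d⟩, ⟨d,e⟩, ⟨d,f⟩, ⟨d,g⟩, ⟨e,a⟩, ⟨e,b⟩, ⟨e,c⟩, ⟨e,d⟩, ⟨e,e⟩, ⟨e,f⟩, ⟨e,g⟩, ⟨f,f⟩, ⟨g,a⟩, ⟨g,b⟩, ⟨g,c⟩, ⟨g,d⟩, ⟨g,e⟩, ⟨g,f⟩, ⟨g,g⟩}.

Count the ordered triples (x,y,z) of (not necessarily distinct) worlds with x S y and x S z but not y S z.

Enumerating: (a,f,a), (a,f,b), (a,f,c), (a,f,d), (a,f,e), (a,f,g), (b,f,a), (b,f,b), (b,f,c), (b,f,d), (b,f,e), (b,f,g), … and 24 more.
Total: 36.

36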